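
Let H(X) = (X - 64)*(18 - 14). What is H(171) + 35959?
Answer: 36387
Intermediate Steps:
H(X) = -256 + 4*X (H(X) = (-64 + X)*4 = -256 + 4*X)
H(171) + 35959 = (-256 + 4*171) + 35959 = (-256 + 684) + 35959 = 428 + 35959 = 36387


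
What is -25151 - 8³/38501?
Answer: -968339163/38501 ≈ -25151.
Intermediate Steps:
-25151 - 8³/38501 = -25151 - 512/38501 = -968339163/38501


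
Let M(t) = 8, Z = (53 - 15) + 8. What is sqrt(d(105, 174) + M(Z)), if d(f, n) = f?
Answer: sqrt(113) ≈ 10.630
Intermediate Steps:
Z = 46 (Z = 38 + 8 = 46)
sqrt(d(105, 174) + M(Z)) = sqrt(105 + 8) = sqrt(113)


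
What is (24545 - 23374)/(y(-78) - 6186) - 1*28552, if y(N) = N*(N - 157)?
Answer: -346734317/12144 ≈ -28552.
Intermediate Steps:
y(N) = N*(-157 + N)
(24545 - 23374)/(y(-78) - 6186) - 1*28552 = (24545 - 23374)/(-78*(-157 - 78) - 6186) - 1*28552 = 1171/(-78*(-235) - 6186) - 28552 = 1171/(18330 - 6186) - 28552 = 1171/12144 - 28552 = -346734317/12144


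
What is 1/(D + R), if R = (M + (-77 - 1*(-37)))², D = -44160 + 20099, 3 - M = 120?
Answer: 1/588 ≈ 0.0017007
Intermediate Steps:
M = -117 (M = 3 - 1*120 = 3 - 120 = -117)
D = -24061
R = 24649 (R = (-117 + (-77 - 1*(-37)))² = (-117 + (-77 + 37))² = (-117 - 40)² = (-157)² = 24649)
1/(D + R) = 1/(-24061 + 24649) = 1/588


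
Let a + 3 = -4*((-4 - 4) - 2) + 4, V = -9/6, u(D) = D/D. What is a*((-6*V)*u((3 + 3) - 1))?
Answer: 369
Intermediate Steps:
u(D) = 1
V = -3/2 (V = -9*⅙ = -3/2 ≈ -1.5000)
a = 41 (a = -3 + (-4*((-4 - 4) - 2) + 4) = -3 + (-4*(-8 - 2) + 4) = -3 + (-4*(-10) + 4) = -3 + (40 + 4) = -3 + 44 = 41)
a*((-6*V)*u((3 + 3) - 1)) = 41*(-6*(-3/2)*1) = 41*(9*1) = 41*9 = 369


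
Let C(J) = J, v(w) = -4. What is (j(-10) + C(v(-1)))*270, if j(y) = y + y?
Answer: -6480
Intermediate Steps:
j(y) = 2*y
(j(-10) + C(v(-1)))*270 = (2*(-10) - 4)*270 = (-20 - 4)*270 = -24*270 = -6480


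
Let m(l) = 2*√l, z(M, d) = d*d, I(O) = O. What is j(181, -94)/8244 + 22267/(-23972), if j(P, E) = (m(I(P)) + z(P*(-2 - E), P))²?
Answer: 3216072095399/24703146 + 32761*√181/2061 ≈ 1.3040e+5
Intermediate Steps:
z(M, d) = d²
j(P, E) = (P² + 2*√P)² (j(P, E) = (2*√P + P²)² = (P² + 2*√P)²)
j(181, -94)/8244 + 22267/(-23972) = (181² + 2*√181)²/8244 + 22267/(-23972) = (32761 + 2*√181)²*(1/8244) + 22267*(-1/23972) = (32761 + 2*√181)²/8244 - 22267/23972 = -22267/23972 + (32761 + 2*√181)²/8244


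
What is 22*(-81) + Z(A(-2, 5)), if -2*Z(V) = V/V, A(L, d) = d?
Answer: -3565/2 ≈ -1782.5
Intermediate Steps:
Z(V) = -½ (Z(V) = -V/(2*V) = -½*1 = -½)
22*(-81) + Z(A(-2, 5)) = 22*(-81) - ½ = -1782 - ½ = -3565/2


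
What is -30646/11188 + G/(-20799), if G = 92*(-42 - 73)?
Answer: -259518557/116349606 ≈ -2.2305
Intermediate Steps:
G = -10580 (G = 92*(-115) = -10580)
-30646/11188 + G/(-20799) = -30646/11188 - 10580/(-20799) = -30646*1/11188 - 10580*(-1/20799) = -15323/5594 + 10580/20799 = -259518557/116349606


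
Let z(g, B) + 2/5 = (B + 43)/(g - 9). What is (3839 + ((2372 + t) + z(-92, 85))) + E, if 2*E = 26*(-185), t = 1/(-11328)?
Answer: 21763217159/5720640 ≈ 3804.3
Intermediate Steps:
z(g, B) = -⅖ + (43 + B)/(-9 + g) (z(g, B) = -⅖ + (B + 43)/(g - 9) = -⅖ + (43 + B)/(-9 + g))
t = -1/11328 ≈ -8.8277e-5
E = -2405 (E = (26*(-185))/2 = (½)*(-4810) = -2405)
(3839 + ((2372 + t) + z(-92, 85))) + E = (3839 + ((2372 - 1/11328) + (233 - 2*(-92) + 5*85)/(5*(-9 - 92)))) - 2405 = (3839 + (26870015/11328 + (⅕)*(233 + 184 + 425)/(-101))) - 2405 = (3839 + (26870015/11328 + (⅕)*(-1/101)*842)) - 2405 = (3839 + (26870015/11328 - 842/505)) - 2405 = (3839 + 13559819399/5720640) - 2405 = 35521356359/5720640 - 2405 = 21763217159/5720640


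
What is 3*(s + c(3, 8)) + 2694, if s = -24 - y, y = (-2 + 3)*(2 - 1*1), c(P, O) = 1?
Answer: 2622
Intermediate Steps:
y = 1 (y = 1*(2 - 1) = 1*1 = 1)
s = -25 (s = -24 - 1*1 = -24 - 1 = -25)
3*(s + c(3, 8)) + 2694 = 3*(-25 + 1) + 2694 = 3*(-24) + 2694 = -72 + 2694 = 2622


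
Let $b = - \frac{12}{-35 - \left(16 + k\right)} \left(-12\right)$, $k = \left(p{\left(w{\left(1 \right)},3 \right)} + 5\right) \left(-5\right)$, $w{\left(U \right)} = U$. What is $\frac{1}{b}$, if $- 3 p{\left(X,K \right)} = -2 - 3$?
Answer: $- \frac{53}{432} \approx -0.12269$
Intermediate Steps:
$p{\left(X,K \right)} = \frac{5}{3}$ ($p{\left(X,K \right)} = - \frac{-2 - 3}{3} = \left(- \frac{1}{3}\right) \left(-5\right) = \frac{5}{3}$)
$k = - \frac{100}{3}$ ($k = \left(\frac{5}{3} + 5\right) \left(-5\right) = \frac{20}{3} \left(-5\right) = - \frac{100}{3} \approx -33.333$)
$b = - \frac{432}{53}$ ($b = - \frac{12}{-35 - - \frac{52}{3}} \left(-12\right) = - \frac{12}{-35 + \left(-16 + \frac{100}{3}\right)} \left(-12\right) = - \frac{12}{-35 + \frac{52}{3}} \left(-12\right) = - \frac{12}{- \frac{53}{3}} \left(-12\right) = \left(-12\right) \left(- \frac{3}{53}\right) \left(-12\right) = \frac{36}{53} \left(-12\right) = - \frac{432}{53} \approx -8.1509$)
$\frac{1}{b} = \frac{1}{- \frac{432}{53}} = - \frac{53}{432}$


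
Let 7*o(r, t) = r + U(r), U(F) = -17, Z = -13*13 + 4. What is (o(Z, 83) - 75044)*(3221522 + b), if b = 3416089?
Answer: -498285457770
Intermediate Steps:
Z = -165 (Z = -169 + 4 = -165)
o(r, t) = -17/7 + r/7 (o(r, t) = (r - 17)/7 = (-17 + r)/7 = -17/7 + r/7)
(o(Z, 83) - 75044)*(3221522 + b) = ((-17/7 + (⅐)*(-165)) - 75044)*(3221522 + 3416089) = ((-17/7 - 165/7) - 75044)*6637611 = (-26 - 75044)*6637611 = -75070*6637611 = -498285457770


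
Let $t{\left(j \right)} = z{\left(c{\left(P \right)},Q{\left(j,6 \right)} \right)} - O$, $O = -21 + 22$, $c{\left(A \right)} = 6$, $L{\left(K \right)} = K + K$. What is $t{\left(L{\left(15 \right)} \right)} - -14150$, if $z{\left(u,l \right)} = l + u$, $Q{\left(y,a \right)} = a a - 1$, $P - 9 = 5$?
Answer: $14190$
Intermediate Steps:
$P = 14$ ($P = 9 + 5 = 14$)
$L{\left(K \right)} = 2 K$
$Q{\left(y,a \right)} = -1 + a^{2}$ ($Q{\left(y,a \right)} = a^{2} - 1 = -1 + a^{2}$)
$O = 1$
$t{\left(j \right)} = 40$ ($t{\left(j \right)} = \left(\left(-1 + 6^{2}\right) + 6\right) - 1 = \left(\left(-1 + 36\right) + 6\right) - 1 = \left(35 + 6\right) - 1 = 41 - 1 = 40$)
$t{\left(L{\left(15 \right)} \right)} - -14150 = 40 - -14150 = 40 + 14150 = 14190$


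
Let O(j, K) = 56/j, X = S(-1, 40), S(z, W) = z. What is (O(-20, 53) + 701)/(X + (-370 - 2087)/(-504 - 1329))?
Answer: 164077/80 ≈ 2051.0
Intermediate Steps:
X = -1
(O(-20, 53) + 701)/(X + (-370 - 2087)/(-504 - 1329)) = (56/(-20) + 701)/(-1 + (-370 - 2087)/(-504 - 1329)) = (56*(-1/20) + 701)/(-1 - 2457/(-1833)) = (-14/5 + 701)/(-1 - 2457*(-1/1833)) = 3491/(5*(-1 + 63/47)) = 3491/(5*(16/47)) = (3491/5)*(47/16) = 164077/80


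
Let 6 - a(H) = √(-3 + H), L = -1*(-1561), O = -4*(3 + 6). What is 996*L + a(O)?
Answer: 1554762 - I*√39 ≈ 1.5548e+6 - 6.245*I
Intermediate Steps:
O = -36 (O = -4*9 = -36)
L = 1561
a(H) = 6 - √(-3 + H)
996*L + a(O) = 996*1561 + (6 - √(-3 - 36)) = 1554756 + (6 - √(-39)) = 1554756 + (6 - I*√39) = 1554762 - I*√39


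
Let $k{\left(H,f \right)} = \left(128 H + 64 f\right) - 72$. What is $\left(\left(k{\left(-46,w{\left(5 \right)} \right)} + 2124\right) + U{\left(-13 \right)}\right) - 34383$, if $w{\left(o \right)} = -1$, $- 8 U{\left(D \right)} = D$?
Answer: $- \frac{306251}{8} \approx -38281.0$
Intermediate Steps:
$U{\left(D \right)} = - \frac{D}{8}$
$k{\left(H,f \right)} = -72 + 64 f + 128 H$ ($k{\left(H,f \right)} = \left(64 f + 128 H\right) - 72 = -72 + 64 f + 128 H$)
$\left(\left(k{\left(-46,w{\left(5 \right)} \right)} + 2124\right) + U{\left(-13 \right)}\right) - 34383 = \left(\left(\left(-72 + 64 \left(-1\right) + 128 \left(-46\right)\right) + 2124\right) - - \frac{13}{8}\right) - 34383 = \left(\left(\left(-72 - 64 - 5888\right) + 2124\right) + \frac{13}{8}\right) - 34383 = \left(\left(-6024 + 2124\right) + \frac{13}{8}\right) - 34383 = \left(-3900 + \frac{13}{8}\right) - 34383 = - \frac{31187}{8} - 34383 = - \frac{306251}{8}$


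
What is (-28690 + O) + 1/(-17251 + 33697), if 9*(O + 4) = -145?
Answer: -1416499459/49338 ≈ -28710.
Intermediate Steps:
O = -181/9 (O = -4 + (⅑)*(-145) = -4 - 145/9 = -181/9 ≈ -20.111)
(-28690 + O) + 1/(-17251 + 33697) = (-28690 - 181/9) + 1/(-17251 + 33697) = -258391/9 + 1/16446 = -1416499459/49338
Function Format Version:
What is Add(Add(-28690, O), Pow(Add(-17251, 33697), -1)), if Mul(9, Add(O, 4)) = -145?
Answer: Rational(-1416499459, 49338) ≈ -28710.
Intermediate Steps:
O = Rational(-181, 9) (O = Add(-4, Mul(Rational(1, 9), -145)) = Add(-4, Rational(-145, 9)) = Rational(-181, 9) ≈ -20.111)
Add(Add(-28690, O), Pow(Add(-17251, 33697), -1)) = Add(Add(-28690, Rational(-181, 9)), Pow(Add(-17251, 33697), -1)) = Add(Rational(-258391, 9), Pow(16446, -1)) = Add(Rational(-258391, 9), Rational(1, 16446)) = Rational(-1416499459, 49338)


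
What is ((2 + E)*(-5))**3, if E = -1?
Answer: -125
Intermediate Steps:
((2 + E)*(-5))**3 = ((2 - 1)*(-5))**3 = (1*(-5))**3 = (-5)**3 = -125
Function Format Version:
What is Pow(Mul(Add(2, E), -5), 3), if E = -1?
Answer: -125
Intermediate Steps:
Pow(Mul(Add(2, E), -5), 3) = Pow(Mul(Add(2, -1), -5), 3) = Pow(Mul(1, -5), 3) = Pow(-5, 3) = -125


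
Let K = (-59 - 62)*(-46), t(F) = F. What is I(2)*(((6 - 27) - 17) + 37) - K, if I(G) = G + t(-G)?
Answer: -5566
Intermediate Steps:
K = 5566 (K = -121*(-46) = 5566)
I(G) = 0 (I(G) = G - G = 0)
I(2)*(((6 - 27) - 17) + 37) - K = 0*(((6 - 27) - 17) + 37) - 1*5566 = 0*((-21 - 17) + 37) - 5566 = 0*(-38 + 37) - 5566 = 0*(-1) - 5566 = 0 - 5566 = -5566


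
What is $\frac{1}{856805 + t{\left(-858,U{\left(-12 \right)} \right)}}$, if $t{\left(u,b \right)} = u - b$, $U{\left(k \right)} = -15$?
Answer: $\frac{1}{855962} \approx 1.1683 \cdot 10^{-6}$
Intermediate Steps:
$\frac{1}{856805 + t{\left(-858,U{\left(-12 \right)} \right)}} = \frac{1}{856805 - 843} = \frac{1}{855962}$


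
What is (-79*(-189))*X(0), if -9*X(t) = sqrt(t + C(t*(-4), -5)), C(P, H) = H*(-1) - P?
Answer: -1659*sqrt(5) ≈ -3709.6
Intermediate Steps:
C(P, H) = -H - P
X(t) = -sqrt(5 + 5*t)/9 (X(t) = -sqrt(t + (-1*(-5) - t*(-4)))/9 = -sqrt(t + (5 - (-4)*t))/9 = -sqrt(t + (5 + 4*t))/9 = -sqrt(5 + 5*t)/9)
(-79*(-189))*X(0) = (-79*(-189))*(-sqrt(5 + 5*0)/9) = 14931*(-sqrt(5 + 0)/9) = 14931*(-sqrt(5)/9) = -1659*sqrt(5)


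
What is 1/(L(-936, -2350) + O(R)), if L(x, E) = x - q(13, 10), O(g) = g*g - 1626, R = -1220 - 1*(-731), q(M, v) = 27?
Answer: 1/236532 ≈ 4.2278e-6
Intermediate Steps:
R = -489 (R = -1220 + 731 = -489)
O(g) = -1626 + g² (O(g) = g² - 1626 = -1626 + g²)
L(x, E) = -27 + x (L(x, E) = x - 1*27 = x - 27 = -27 + x)
1/(L(-936, -2350) + O(R)) = 1/((-27 - 936) + (-1626 + (-489)²)) = 1/(-963 + (-1626 + 239121)) = 1/(-963 + 237495) = 1/236532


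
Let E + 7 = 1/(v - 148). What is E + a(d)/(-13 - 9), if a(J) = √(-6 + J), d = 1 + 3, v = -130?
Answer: -1947/278 - I*√2/22 ≈ -7.0036 - 0.064282*I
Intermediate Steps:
E = -1947/278 (E = -7 + 1/(-130 - 148) = -7 + 1/(-278) = -7 - 1/278 = -1947/278 ≈ -7.0036)
d = 4
E + a(d)/(-13 - 9) = -1947/278 + √(-6 + 4)/(-13 - 9) = -1947/278 + √(-2)/(-22) = -1947/278 + (I*√2)*(-1/22) = -1947/278 - I*√2/22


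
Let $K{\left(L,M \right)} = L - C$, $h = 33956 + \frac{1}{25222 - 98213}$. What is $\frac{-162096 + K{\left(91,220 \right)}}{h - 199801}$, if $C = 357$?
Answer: $\frac{5925482371}{6052596198} \approx 0.979$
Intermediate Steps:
$h = \frac{2478482395}{72991}$ ($h = 33956 + \frac{1}{-72991} = 33956 - \frac{1}{72991} = \frac{2478482395}{72991} \approx 33956.0$)
$K{\left(L,M \right)} = -357 + L$ ($K{\left(L,M \right)} = L - 357 = -357 + L$)
$\frac{-162096 + K{\left(91,220 \right)}}{h - 199801} = \frac{-162096 + \left(-357 + 91\right)}{\frac{2478482395}{72991} - 199801} = \frac{-162096 - 266}{- \frac{12105192396}{72991}} = \left(-162362\right) \left(- \frac{72991}{12105192396}\right) = \frac{5925482371}{6052596198}$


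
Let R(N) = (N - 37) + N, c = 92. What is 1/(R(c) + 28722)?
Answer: 1/28869 ≈ 3.4639e-5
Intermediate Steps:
R(N) = -37 + 2*N (R(N) = (-37 + N) + N = -37 + 2*N)
1/(R(c) + 28722) = 1/((-37 + 2*92) + 28722) = 1/((-37 + 184) + 28722) = 1/(147 + 28722) = 1/28869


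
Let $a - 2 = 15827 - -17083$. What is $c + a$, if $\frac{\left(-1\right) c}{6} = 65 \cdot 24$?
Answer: $23552$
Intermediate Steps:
$a = 32912$ ($a = 2 + \left(15827 - -17083\right) = 2 + \left(15827 + 17083\right) = 2 + 32910 = 32912$)
$c = -9360$ ($c = - 6 \cdot 65 \cdot 24 = \left(-6\right) 1560 = -9360$)
$c + a = -9360 + 32912 = 23552$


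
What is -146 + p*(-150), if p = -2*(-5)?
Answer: -1646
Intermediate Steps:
p = 10 (p = -1*(-10) = 10)
-146 + p*(-150) = -146 + 10*(-150) = -146 - 1500 = -1646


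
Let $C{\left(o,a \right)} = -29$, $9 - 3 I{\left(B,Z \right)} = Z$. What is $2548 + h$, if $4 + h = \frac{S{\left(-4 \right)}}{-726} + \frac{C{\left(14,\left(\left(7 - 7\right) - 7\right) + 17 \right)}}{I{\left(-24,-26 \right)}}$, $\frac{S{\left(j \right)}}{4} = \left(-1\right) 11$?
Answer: $\frac{2935519}{1155} \approx 2541.6$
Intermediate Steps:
$I{\left(B,Z \right)} = 3 - \frac{Z}{3}$
$S{\left(j \right)} = -44$ ($S{\left(j \right)} = 4 \left(\left(-1\right) 11\right) = 4 \left(-11\right) = -44$)
$h = - \frac{7421}{1155}$ ($h = -4 - \left(- \frac{2}{33} + \frac{29}{3 - - \frac{26}{3}}\right) = -4 - \left(- \frac{2}{33} + \frac{29}{3 + \frac{26}{3}}\right) = -4 + \left(\frac{2}{33} - \frac{29}{\frac{35}{3}}\right) = -4 + \left(\frac{2}{33} - \frac{87}{35}\right) = -4 - \frac{2801}{1155} = - \frac{7421}{1155} \approx -6.4251$)
$2548 + h = 2548 - \frac{7421}{1155} = \frac{2935519}{1155}$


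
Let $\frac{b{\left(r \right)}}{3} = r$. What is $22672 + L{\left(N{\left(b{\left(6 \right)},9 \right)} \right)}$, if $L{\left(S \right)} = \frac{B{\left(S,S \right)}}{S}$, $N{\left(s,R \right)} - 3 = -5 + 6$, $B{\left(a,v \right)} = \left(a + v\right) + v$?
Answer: $22675$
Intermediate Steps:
$b{\left(r \right)} = 3 r$
$B{\left(a,v \right)} = a + 2 v$
$N{\left(s,R \right)} = 4$ ($N{\left(s,R \right)} = 3 + \left(-5 + 6\right) = 3 + 1 = 4$)
$L{\left(S \right)} = 3$ ($L{\left(S \right)} = \frac{S + 2 S}{S} = \frac{3 S}{S} = 3$)
$22672 + L{\left(N{\left(b{\left(6 \right)},9 \right)} \right)} = 22672 + 3 = 22675$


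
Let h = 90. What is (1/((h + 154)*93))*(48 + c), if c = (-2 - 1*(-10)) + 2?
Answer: 29/11346 ≈ 0.0025560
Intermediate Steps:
c = 10 (c = (-2 + 10) + 2 = 8 + 2 = 10)
(1/((h + 154)*93))*(48 + c) = (1/((90 + 154)*93))*(48 + 10) = ((1/93)/244)*58 = ((1/244)*(1/93))*58 = (1/22692)*58 = 29/11346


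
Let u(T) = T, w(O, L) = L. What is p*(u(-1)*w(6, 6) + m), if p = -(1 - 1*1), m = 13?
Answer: 0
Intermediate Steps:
p = 0 (p = -(1 - 1) = -1*0 = 0)
p*(u(-1)*w(6, 6) + m) = 0*(-1*6 + 13) = 0*(-6 + 13) = 0*7 = 0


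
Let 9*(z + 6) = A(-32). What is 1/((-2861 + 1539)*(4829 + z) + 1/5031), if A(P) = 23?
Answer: -1677/10698227713 ≈ -1.5675e-7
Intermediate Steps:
z = -31/9 (z = -6 + (1/9)*23 = -6 + 23/9 = -31/9 ≈ -3.4444)
1/((-2861 + 1539)*(4829 + z) + 1/5031) = 1/((-2861 + 1539)*(4829 - 31/9) + 1/5031) = 1/(-1322*43430/9 + 1/5031) = 1/(-57414460/9 + 1/5031) = 1/(-10698227713/1677) = -1677/10698227713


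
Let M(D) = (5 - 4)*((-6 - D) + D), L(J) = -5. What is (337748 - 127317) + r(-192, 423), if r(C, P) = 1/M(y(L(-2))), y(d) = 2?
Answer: 1262585/6 ≈ 2.1043e+5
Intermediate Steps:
M(D) = -6 (M(D) = 1*(-6) = -6)
r(C, P) = -⅙ (r(C, P) = 1/(-6) = -⅙)
(337748 - 127317) + r(-192, 423) = (337748 - 127317) - ⅙ = 210431 - ⅙ = 1262585/6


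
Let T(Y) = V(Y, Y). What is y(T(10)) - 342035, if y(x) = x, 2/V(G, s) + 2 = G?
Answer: -1368139/4 ≈ -3.4204e+5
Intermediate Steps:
V(G, s) = 2/(-2 + G)
T(Y) = 2/(-2 + Y)
y(T(10)) - 342035 = 2/(-2 + 10) - 342035 = 2/8 - 342035 = 2*(⅛) - 342035 = ¼ - 342035 = -1368139/4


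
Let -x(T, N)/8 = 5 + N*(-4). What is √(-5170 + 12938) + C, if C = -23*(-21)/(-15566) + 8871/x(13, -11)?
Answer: -69137661/3050936 + 2*√1942 ≈ 65.475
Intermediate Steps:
x(T, N) = -40 + 32*N (x(T, N) = -8*(5 + N*(-4)) = -8*(5 - 4*N) = -40 + 32*N)
C = -69137661/3050936 (C = -23*(-21)/(-15566) + 8871/(-40 + 32*(-11)) = 483*(-1/15566) + 8871/(-40 - 352) = -483/15566 + 8871/(-392) = -483/15566 + 8871*(-1/392) = -483/15566 - 8871/392 = -69137661/3050936 ≈ -22.661)
√(-5170 + 12938) + C = √(-5170 + 12938) - 69137661/3050936 = √7768 - 69137661/3050936 = 2*√1942 - 69137661/3050936 = -69137661/3050936 + 2*√1942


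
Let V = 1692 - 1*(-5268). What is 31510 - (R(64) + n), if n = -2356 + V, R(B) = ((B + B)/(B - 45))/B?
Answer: 511212/19 ≈ 26906.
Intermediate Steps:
R(B) = 2/(-45 + B) (R(B) = ((2*B)/(-45 + B))/B = (2*B/(-45 + B))/B = 2/(-45 + B))
V = 6960 (V = 1692 + 5268 = 6960)
n = 4604 (n = -2356 + 6960 = 4604)
31510 - (R(64) + n) = 31510 - (2/(-45 + 64) + 4604) = 31510 - (2/19 + 4604) = 31510 - 1*87478/19 = 31510 - 87478/19 = 511212/19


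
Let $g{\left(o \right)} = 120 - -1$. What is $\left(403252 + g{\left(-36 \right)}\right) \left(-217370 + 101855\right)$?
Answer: $-46595632095$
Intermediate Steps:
$g{\left(o \right)} = 121$ ($g{\left(o \right)} = 120 + 1 = 121$)
$\left(403252 + g{\left(-36 \right)}\right) \left(-217370 + 101855\right) = \left(403252 + 121\right) \left(-217370 + 101855\right) = 403373 \left(-115515\right) = -46595632095$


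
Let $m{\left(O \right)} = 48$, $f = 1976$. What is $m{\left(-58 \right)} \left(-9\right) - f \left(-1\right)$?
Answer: $1544$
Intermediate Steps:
$m{\left(-58 \right)} \left(-9\right) - f \left(-1\right) = 48 \left(-9\right) - 1976 \left(-1\right) = -432 - -1976 = -432 + 1976 = 1544$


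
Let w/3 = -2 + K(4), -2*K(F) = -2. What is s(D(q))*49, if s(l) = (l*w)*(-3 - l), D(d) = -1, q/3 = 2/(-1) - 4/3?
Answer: -294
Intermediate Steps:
K(F) = 1 (K(F) = -½*(-2) = 1)
w = -3 (w = 3*(-2 + 1) = 3*(-1) = -3)
q = -10 (q = 3*(2/(-1) - 4/3) = 3*(2*(-1) - 4*⅓) = 3*(-2 - 4/3) = 3*(-10/3) = -10)
s(l) = -3*l*(-3 - l) (s(l) = (l*(-3))*(-3 - l) = (-3*l)*(-3 - l) = -3*l*(-3 - l))
s(D(q))*49 = (3*(-1)*(3 - 1))*49 = (3*(-1)*2)*49 = -6*49 = -294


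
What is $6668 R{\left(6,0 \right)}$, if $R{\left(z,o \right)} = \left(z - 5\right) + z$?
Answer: $46676$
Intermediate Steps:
$R{\left(z,o \right)} = -5 + 2 z$ ($R{\left(z,o \right)} = \left(-5 + z\right) + z = -5 + 2 z$)
$6668 R{\left(6,0 \right)} = 6668 \left(-5 + 2 \cdot 6\right) = 6668 \left(-5 + 12\right) = 6668 \cdot 7 = 46676$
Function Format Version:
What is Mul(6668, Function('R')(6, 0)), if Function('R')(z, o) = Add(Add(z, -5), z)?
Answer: 46676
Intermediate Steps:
Function('R')(z, o) = Add(-5, Mul(2, z)) (Function('R')(z, o) = Add(Add(-5, z), z) = Add(-5, Mul(2, z)))
Mul(6668, Function('R')(6, 0)) = Mul(6668, Add(-5, Mul(2, 6))) = Mul(6668, Add(-5, 12)) = Mul(6668, 7) = 46676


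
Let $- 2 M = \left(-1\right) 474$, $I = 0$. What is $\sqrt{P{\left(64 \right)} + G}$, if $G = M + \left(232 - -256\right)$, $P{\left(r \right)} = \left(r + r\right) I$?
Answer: $5 \sqrt{29} \approx 26.926$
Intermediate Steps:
$P{\left(r \right)} = 0$ ($P{\left(r \right)} = \left(r + r\right) 0 = 2 r 0 = 0$)
$M = 237$ ($M = - \frac{\left(-1\right) 474}{2} = \left(- \frac{1}{2}\right) \left(-474\right) = 237$)
$G = 725$ ($G = 237 + \left(232 - -256\right) = 237 + \left(232 + 256\right) = 237 + 488 = 725$)
$\sqrt{P{\left(64 \right)} + G} = \sqrt{0 + 725} = \sqrt{725} = 5 \sqrt{29}$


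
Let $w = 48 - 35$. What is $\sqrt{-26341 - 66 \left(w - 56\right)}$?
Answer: $i \sqrt{23503} \approx 153.31 i$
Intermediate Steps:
$w = 13$
$\sqrt{-26341 - 66 \left(w - 56\right)} = \sqrt{-26341 - 66 \left(13 - 56\right)} = \sqrt{-26341 - -2838} = \sqrt{-26341 + 2838} = \sqrt{-23503} = i \sqrt{23503}$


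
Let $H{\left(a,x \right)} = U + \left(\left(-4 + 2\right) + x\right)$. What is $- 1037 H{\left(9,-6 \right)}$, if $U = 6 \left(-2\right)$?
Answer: $20740$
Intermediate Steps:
$U = -12$
$H{\left(a,x \right)} = -14 + x$ ($H{\left(a,x \right)} = -12 + \left(\left(-4 + 2\right) + x\right) = -12 + \left(-2 + x\right) = -14 + x$)
$- 1037 H{\left(9,-6 \right)} = - 1037 \left(-14 - 6\right) = \left(-1037\right) \left(-20\right) = 20740$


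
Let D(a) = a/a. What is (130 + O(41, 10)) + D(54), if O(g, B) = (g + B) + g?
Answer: 223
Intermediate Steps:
O(g, B) = B + 2*g (O(g, B) = (B + g) + g = B + 2*g)
D(a) = 1
(130 + O(41, 10)) + D(54) = (130 + (10 + 2*41)) + 1 = (130 + (10 + 82)) + 1 = (130 + 92) + 1 = 222 + 1 = 223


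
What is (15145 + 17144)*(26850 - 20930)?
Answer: 191150880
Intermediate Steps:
(15145 + 17144)*(26850 - 20930) = 32289*5920 = 191150880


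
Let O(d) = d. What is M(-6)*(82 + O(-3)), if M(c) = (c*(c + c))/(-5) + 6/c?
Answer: -6083/5 ≈ -1216.6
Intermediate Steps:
M(c) = 6/c - 2*c²/5 (M(c) = (c*(2*c))*(-⅕) + 6/c = (2*c²)*(-⅕) + 6/c = -2*c²/5 + 6/c = 6/c - 2*c²/5)
M(-6)*(82 + O(-3)) = ((⅖)*(15 - 1*(-6)³)/(-6))*(82 - 3) = ((⅖)*(-⅙)*(15 - 1*(-216)))*79 = ((⅖)*(-⅙)*(15 + 216))*79 = ((⅖)*(-⅙)*231)*79 = -77/5*79 = -6083/5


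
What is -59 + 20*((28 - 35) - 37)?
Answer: -939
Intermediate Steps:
-59 + 20*((28 - 35) - 37) = -59 + 20*(-7 - 37) = -59 + 20*(-44) = -59 - 880 = -939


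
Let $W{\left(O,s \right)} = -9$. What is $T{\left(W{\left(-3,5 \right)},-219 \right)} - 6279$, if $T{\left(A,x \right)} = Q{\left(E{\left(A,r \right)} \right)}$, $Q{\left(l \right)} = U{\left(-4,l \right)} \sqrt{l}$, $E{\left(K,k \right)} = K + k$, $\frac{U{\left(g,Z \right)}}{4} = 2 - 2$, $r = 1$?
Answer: $-6279$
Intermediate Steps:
$U{\left(g,Z \right)} = 0$ ($U{\left(g,Z \right)} = 4 \left(2 - 2\right) = 4 \cdot 0 = 0$)
$Q{\left(l \right)} = 0$ ($Q{\left(l \right)} = 0 \sqrt{l} = 0$)
$T{\left(A,x \right)} = 0$
$T{\left(W{\left(-3,5 \right)},-219 \right)} - 6279 = 0 - 6279 = -6279$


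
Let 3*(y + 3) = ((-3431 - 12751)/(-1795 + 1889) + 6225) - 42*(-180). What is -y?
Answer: -213127/47 ≈ -4534.6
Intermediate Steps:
y = 213127/47 (y = -3 + (((-3431 - 12751)/(-1795 + 1889) + 6225) - 42*(-180))/3 = -3 + ((-16182/94 + 6225) + 7560)/3 = -3 + ((-16182*1/94 + 6225) + 7560)/3 = -3 + ((-8091/47 + 6225) + 7560)/3 = -3 + (284484/47 + 7560)/3 = -3 + (⅓)*(639804/47) = -3 + 213268/47 = 213127/47 ≈ 4534.6)
-y = -1*213127/47 = -213127/47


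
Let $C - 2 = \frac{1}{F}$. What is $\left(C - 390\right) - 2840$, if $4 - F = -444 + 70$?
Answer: $- \frac{1220183}{378} \approx -3228.0$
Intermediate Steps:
$F = 378$ ($F = 4 - \left(-444 + 70\right) = 4 - -374 = 4 + 374 = 378$)
$C = \frac{757}{378}$ ($C = 2 + \frac{1}{378} = \frac{757}{378} \approx 2.0026$)
$\left(C - 390\right) - 2840 = \left(\frac{757}{378} - 390\right) - 2840 = - \frac{146663}{378} - 2840 = - \frac{1220183}{378}$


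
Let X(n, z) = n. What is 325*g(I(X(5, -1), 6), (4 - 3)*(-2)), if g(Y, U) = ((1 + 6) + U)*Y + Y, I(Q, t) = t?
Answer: 11700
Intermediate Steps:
g(Y, U) = Y + Y*(7 + U) (g(Y, U) = (7 + U)*Y + Y = Y*(7 + U) + Y = Y + Y*(7 + U))
325*g(I(X(5, -1), 6), (4 - 3)*(-2)) = 325*(6*(8 + (4 - 3)*(-2))) = 325*(6*(8 + 1*(-2))) = 325*(6*(8 - 2)) = 325*(6*6) = 325*36 = 11700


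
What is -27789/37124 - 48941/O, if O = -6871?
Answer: 1625947465/255079004 ≈ 6.3743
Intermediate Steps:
-27789/37124 - 48941/O = -27789/37124 - 48941/(-6871) = -27789*1/37124 - 48941*(-1/6871) = -27789/37124 + 48941/6871 = 1625947465/255079004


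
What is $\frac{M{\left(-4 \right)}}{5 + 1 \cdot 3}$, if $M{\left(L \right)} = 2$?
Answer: $\frac{1}{4} \approx 0.25$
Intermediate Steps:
$\frac{M{\left(-4 \right)}}{5 + 1 \cdot 3} = \frac{2}{5 + 1 \cdot 3} = \frac{2}{5 + 3} = \frac{2}{8} = 2 \cdot \frac{1}{8} = \frac{1}{4}$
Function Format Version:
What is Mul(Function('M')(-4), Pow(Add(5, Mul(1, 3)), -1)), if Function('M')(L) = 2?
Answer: Rational(1, 4) ≈ 0.25000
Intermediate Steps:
Mul(Function('M')(-4), Pow(Add(5, Mul(1, 3)), -1)) = Mul(2, Pow(Add(5, Mul(1, 3)), -1)) = Mul(2, Pow(Add(5, 3), -1)) = Mul(2, Pow(8, -1)) = Mul(2, Rational(1, 8)) = Rational(1, 4)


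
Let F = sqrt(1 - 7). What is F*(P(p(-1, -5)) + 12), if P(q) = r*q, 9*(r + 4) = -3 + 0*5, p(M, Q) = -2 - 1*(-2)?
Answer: 12*I*sqrt(6) ≈ 29.394*I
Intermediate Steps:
p(M, Q) = 0 (p(M, Q) = -2 + 2 = 0)
r = -13/3 (r = -4 + (-3 + 0*5)/9 = -4 + (-3 + 0)/9 = -4 + (1/9)*(-3) = -4 - 1/3 = -13/3 ≈ -4.3333)
F = I*sqrt(6) (F = sqrt(-6) = I*sqrt(6) ≈ 2.4495*I)
P(q) = -13*q/3
F*(P(p(-1, -5)) + 12) = (I*sqrt(6))*(-13/3*0 + 12) = (I*sqrt(6))*(0 + 12) = (I*sqrt(6))*12 = 12*I*sqrt(6)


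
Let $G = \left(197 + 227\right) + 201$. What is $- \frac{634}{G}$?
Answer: $- \frac{634}{625} \approx -1.0144$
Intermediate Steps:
$G = 625$ ($G = 424 + 201 = 625$)
$- \frac{634}{G} = - \frac{634}{625}$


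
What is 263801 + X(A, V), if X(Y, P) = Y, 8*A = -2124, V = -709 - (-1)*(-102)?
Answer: 527071/2 ≈ 2.6354e+5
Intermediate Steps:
V = -811 (V = -709 - 1*102 = -709 - 102 = -811)
A = -531/2 (A = (⅛)*(-2124) = -531/2 ≈ -265.50)
263801 + X(A, V) = 263801 - 531/2 = 527071/2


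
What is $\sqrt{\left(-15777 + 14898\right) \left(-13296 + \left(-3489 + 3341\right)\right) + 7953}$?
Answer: $\sqrt{11825229} \approx 3438.8$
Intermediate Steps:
$\sqrt{\left(-15777 + 14898\right) \left(-13296 + \left(-3489 + 3341\right)\right) + 7953} = \sqrt{- 879 \left(-13296 - 148\right) + 7953} = \sqrt{\left(-879\right) \left(-13444\right) + 7953} = \sqrt{11817276 + 7953} = \sqrt{11825229}$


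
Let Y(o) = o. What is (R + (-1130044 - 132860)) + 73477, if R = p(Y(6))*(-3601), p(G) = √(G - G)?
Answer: -1189427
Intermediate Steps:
p(G) = 0 (p(G) = √0 = 0)
R = 0 (R = 0*(-3601) = 0)
(R + (-1130044 - 132860)) + 73477 = (0 + (-1130044 - 132860)) + 73477 = (0 - 1262904) + 73477 = -1262904 + 73477 = -1189427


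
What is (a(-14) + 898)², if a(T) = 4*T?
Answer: 708964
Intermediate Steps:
(a(-14) + 898)² = (4*(-14) + 898)² = (-56 + 898)² = 842² = 708964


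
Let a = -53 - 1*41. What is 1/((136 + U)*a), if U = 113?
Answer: -1/23406 ≈ -4.2724e-5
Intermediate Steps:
a = -94 (a = -53 - 41 = -94)
1/((136 + U)*a) = 1/((136 + 113)*(-94)) = 1/(249*(-94)) = 1/(-23406) = -1/23406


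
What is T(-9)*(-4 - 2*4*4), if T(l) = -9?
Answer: 324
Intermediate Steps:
T(-9)*(-4 - 2*4*4) = -9*(-4 - 2*4*4) = -9*(-4 - 8*4) = -9*(-4 - 32) = -9*(-36) = 324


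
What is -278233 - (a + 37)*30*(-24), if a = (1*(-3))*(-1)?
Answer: -249433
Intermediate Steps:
a = 3 (a = -3*(-1) = 3)
-278233 - (a + 37)*30*(-24) = -278233 - (3 + 37)*30*(-24) = -278233 - 40*30*(-24) = -278233 - 1200*(-24) = -278233 - 1*(-28800) = -278233 + 28800 = -249433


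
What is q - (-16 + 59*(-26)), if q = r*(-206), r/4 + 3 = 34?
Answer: -23994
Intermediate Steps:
r = 124 (r = -12 + 4*34 = -12 + 136 = 124)
q = -25544 (q = 124*(-206) = -25544)
q - (-16 + 59*(-26)) = -25544 - (-16 + 59*(-26)) = -25544 - (-16 - 1534) = -25544 - 1*(-1550) = -25544 + 1550 = -23994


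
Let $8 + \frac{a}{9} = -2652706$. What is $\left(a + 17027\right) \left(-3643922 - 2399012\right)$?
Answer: $144168687568666$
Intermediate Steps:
$a = -23874426$ ($a = -72 + 9 \left(-2652706\right) = -72 - 23874354 = -23874426$)
$\left(a + 17027\right) \left(-3643922 - 2399012\right) = \left(-23874426 + 17027\right) \left(-3643922 - 2399012\right) = \left(-23857399\right) \left(-6042934\right) = 144168687568666$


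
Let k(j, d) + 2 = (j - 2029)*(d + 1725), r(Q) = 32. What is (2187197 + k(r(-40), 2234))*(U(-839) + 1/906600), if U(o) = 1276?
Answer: -826972430620466/113325 ≈ -7.2974e+9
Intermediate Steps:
k(j, d) = -2 + (-2029 + j)*(1725 + d) (k(j, d) = -2 + (j - 2029)*(d + 1725) = -2 + (-2029 + j)*(1725 + d))
(2187197 + k(r(-40), 2234))*(U(-839) + 1/906600) = (2187197 + (-3500027 - 2029*2234 + 1725*32 + 2234*32))*(1276 + 1/906600) = (2187197 + (-3500027 - 4532786 + 55200 + 71488))*(1276 + 1/906600) = (2187197 - 7906125)*(1156821601/906600) = -5718928*1156821601/906600 = -826972430620466/113325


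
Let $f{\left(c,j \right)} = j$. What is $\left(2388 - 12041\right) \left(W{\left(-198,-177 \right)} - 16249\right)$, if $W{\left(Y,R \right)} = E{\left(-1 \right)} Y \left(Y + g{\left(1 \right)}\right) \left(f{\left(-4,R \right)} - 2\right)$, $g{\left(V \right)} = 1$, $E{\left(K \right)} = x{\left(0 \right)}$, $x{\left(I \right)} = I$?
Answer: $156851597$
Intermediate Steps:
$E{\left(K \right)} = 0$
$W{\left(Y,R \right)} = 0$ ($W{\left(Y,R \right)} = 0 Y \left(Y + 1\right) \left(R - 2\right) = 0 \left(1 + Y\right) \left(-2 + R\right) = 0$)
$\left(2388 - 12041\right) \left(W{\left(-198,-177 \right)} - 16249\right) = \left(2388 - 12041\right) \left(0 - 16249\right) = \left(-9653\right) \left(-16249\right) = 156851597$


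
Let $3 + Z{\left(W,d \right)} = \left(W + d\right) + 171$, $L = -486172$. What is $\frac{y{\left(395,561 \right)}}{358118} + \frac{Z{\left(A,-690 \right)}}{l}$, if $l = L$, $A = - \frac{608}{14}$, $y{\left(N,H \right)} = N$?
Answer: $\frac{345212078}{152343576259} \approx 0.002266$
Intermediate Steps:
$A = - \frac{304}{7}$ ($A = \left(-608\right) \frac{1}{14} = - \frac{304}{7} \approx -43.429$)
$Z{\left(W,d \right)} = 168 + W + d$ ($Z{\left(W,d \right)} = -3 + \left(\left(W + d\right) + 171\right) = -3 + \left(171 + W + d\right) = 168 + W + d$)
$l = -486172$
$\frac{y{\left(395,561 \right)}}{358118} + \frac{Z{\left(A,-690 \right)}}{l} = \frac{395}{358118} + \frac{168 - \frac{304}{7} - 690}{-486172} = 395 \cdot \frac{1}{358118} - - \frac{1979}{1701602} = \frac{395}{358118} + \frac{1979}{1701602} = \frac{345212078}{152343576259}$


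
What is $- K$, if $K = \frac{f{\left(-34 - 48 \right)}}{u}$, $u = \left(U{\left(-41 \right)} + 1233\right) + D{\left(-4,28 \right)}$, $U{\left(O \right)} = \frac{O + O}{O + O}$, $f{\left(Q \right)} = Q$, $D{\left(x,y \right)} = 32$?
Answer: $\frac{41}{633} \approx 0.064771$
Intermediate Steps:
$U{\left(O \right)} = 1$ ($U{\left(O \right)} = \frac{2 O}{2 O} = 2 O \frac{1}{2 O} = 1$)
$u = 1266$ ($u = \left(1 + 1233\right) + 32 = 1234 + 32 = 1266$)
$K = - \frac{41}{633}$ ($K = \frac{-34 - 48}{1266} = \left(-82\right) \frac{1}{1266} = - \frac{41}{633} \approx -0.064771$)
$- K = \left(-1\right) \left(- \frac{41}{633}\right) = \frac{41}{633}$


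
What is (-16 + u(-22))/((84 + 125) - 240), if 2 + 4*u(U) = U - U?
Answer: 33/62 ≈ 0.53226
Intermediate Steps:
u(U) = -½ (u(U) = -½ + (U - U)/4 = -½ + (¼)*0 = -½ + 0 = -½)
(-16 + u(-22))/((84 + 125) - 240) = (-16 - ½)/((84 + 125) - 240) = -33/(2*(209 - 240)) = -33/2/(-31) = -33/2*(-1/31) = 33/62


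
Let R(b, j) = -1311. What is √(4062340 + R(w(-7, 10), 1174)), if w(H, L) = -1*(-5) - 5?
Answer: √4061029 ≈ 2015.2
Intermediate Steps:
w(H, L) = 0 (w(H, L) = 5 - 5 = 0)
√(4062340 + R(w(-7, 10), 1174)) = √(4062340 - 1311) = √4061029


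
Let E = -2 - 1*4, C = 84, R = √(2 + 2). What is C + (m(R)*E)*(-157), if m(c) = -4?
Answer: -3684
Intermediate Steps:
R = 2 (R = √4 = 2)
E = -6 (E = -2 - 4 = -6)
C + (m(R)*E)*(-157) = 84 - 4*(-6)*(-157) = 84 + 24*(-157) = 84 - 3768 = -3684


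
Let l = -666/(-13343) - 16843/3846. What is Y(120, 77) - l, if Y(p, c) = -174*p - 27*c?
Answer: -1177968914989/51317178 ≈ -22955.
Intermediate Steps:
l = -222174713/51317178 (l = -666*(-1/13343) - 16843*1/3846 = 666/13343 - 16843/3846 = -222174713/51317178 ≈ -4.3294)
Y(120, 77) - l = (-174*120 - 27*77) - 1*(-222174713/51317178) = (-20880 - 2079) + 222174713/51317178 = -22959 + 222174713/51317178 = -1177968914989/51317178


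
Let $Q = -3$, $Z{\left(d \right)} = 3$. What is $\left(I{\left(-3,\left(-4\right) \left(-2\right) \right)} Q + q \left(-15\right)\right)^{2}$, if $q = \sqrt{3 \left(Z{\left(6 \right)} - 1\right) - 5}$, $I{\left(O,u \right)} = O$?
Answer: $36$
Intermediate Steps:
$q = 1$ ($q = \sqrt{3 \left(3 - 1\right) - 5} = \sqrt{3 \cdot 2 - 5} = \sqrt{6 - 5} = \sqrt{1} = 1$)
$\left(I{\left(-3,\left(-4\right) \left(-2\right) \right)} Q + q \left(-15\right)\right)^{2} = \left(\left(-3\right) \left(-3\right) + 1 \left(-15\right)\right)^{2} = \left(9 - 15\right)^{2} = \left(-6\right)^{2} = 36$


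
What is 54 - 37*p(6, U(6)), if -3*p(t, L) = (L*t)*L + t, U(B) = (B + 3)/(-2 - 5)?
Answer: 12266/49 ≈ 250.33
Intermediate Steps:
U(B) = -3/7 - B/7 (U(B) = (3 + B)/(-7) = (3 + B)*(-1/7) = -3/7 - B/7)
p(t, L) = -t/3 - t*L**2/3 (p(t, L) = -((L*t)*L + t)/3 = -(t*L**2 + t)/3 = -(t + t*L**2)/3 = -t/3 - t*L**2/3)
54 - 37*p(6, U(6)) = 54 - (-37)*6*(1 + (-3/7 - 1/7*6)**2)/3 = 54 - (-37)*6*(1 + (-3/7 - 6/7)**2)/3 = 54 - (-37)*6*(1 + (-9/7)**2)/3 = 54 - (-37)*6*(1 + 81/49)/3 = 54 - (-37)*6*130/(3*49) = 54 - 37*(-260/49) = 54 + 9620/49 = 12266/49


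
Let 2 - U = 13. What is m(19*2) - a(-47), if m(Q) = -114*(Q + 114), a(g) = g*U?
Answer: -17845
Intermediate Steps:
U = -11 (U = 2 - 1*13 = 2 - 13 = -11)
a(g) = -11*g (a(g) = g*(-11) = -11*g)
m(Q) = -12996 - 114*Q (m(Q) = -114*(114 + Q) = -12996 - 114*Q)
m(19*2) - a(-47) = (-12996 - 2166*2) - (-11)*(-47) = (-12996 - 114*38) - 1*517 = (-12996 - 4332) - 517 = -17328 - 517 = -17845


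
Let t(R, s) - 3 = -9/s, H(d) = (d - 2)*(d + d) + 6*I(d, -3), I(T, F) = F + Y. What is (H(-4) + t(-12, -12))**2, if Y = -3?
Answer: 3969/16 ≈ 248.06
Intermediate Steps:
I(T, F) = -3 + F (I(T, F) = F - 3 = -3 + F)
H(d) = -36 + 2*d*(-2 + d) (H(d) = (d - 2)*(d + d) + 6*(-3 - 3) = (-2 + d)*(2*d) + 6*(-6) = 2*d*(-2 + d) - 36 = -36 + 2*d*(-2 + d))
t(R, s) = 3 - 9/s
(H(-4) + t(-12, -12))**2 = ((-36 - 4*(-4) + 2*(-4)**2) + (3 - 9/(-12)))**2 = ((-36 + 16 + 2*16) + (3 - 9*(-1/12)))**2 = ((-36 + 16 + 32) + (3 + 3/4))**2 = (12 + 15/4)**2 = (63/4)**2 = 3969/16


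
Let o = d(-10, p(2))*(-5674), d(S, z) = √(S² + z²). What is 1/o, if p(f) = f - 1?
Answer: -√101/573074 ≈ -1.7537e-5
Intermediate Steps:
p(f) = -1 + f
o = -5674*√101 (o = √((-10)² + (-1 + 2)²)*(-5674) = √(100 + 1²)*(-5674) = √(100 + 1)*(-5674) = √101*(-5674) = -5674*√101 ≈ -57023.)
1/o = 1/(-5674*√101) = -√101/573074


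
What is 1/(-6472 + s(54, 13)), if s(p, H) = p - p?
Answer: -1/6472 ≈ -0.00015451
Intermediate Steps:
s(p, H) = 0
1/(-6472 + s(54, 13)) = 1/(-6472 + 0) = 1/(-6472) = -1/6472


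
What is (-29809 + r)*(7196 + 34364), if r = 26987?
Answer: -117282320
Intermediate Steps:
(-29809 + r)*(7196 + 34364) = (-29809 + 26987)*(7196 + 34364) = -2822*41560 = -117282320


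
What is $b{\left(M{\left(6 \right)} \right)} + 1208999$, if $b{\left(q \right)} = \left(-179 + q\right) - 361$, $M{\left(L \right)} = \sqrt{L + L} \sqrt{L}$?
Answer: $1208459 + 6 \sqrt{2} \approx 1.2085 \cdot 10^{6}$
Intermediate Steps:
$M{\left(L \right)} = L \sqrt{2}$ ($M{\left(L \right)} = \sqrt{2 L} \sqrt{L} = \sqrt{2} \sqrt{L} \sqrt{L} = L \sqrt{2}$)
$b{\left(q \right)} = -540 + q$
$b{\left(M{\left(6 \right)} \right)} + 1208999 = \left(-540 + 6 \sqrt{2}\right) + 1208999 = 1208459 + 6 \sqrt{2}$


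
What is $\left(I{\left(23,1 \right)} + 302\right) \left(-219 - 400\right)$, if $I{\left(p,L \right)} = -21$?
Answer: $-173939$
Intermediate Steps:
$\left(I{\left(23,1 \right)} + 302\right) \left(-219 - 400\right) = \left(-21 + 302\right) \left(-219 - 400\right) = 281 \left(-619\right) = -173939$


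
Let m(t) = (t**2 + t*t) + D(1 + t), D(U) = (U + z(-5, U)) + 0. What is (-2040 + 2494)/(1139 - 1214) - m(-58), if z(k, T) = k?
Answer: -500404/75 ≈ -6672.1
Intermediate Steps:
D(U) = -5 + U (D(U) = (U - 5) + 0 = (-5 + U) + 0 = -5 + U)
m(t) = -4 + t + 2*t**2 (m(t) = (t**2 + t*t) + (-5 + (1 + t)) = (t**2 + t**2) + (-4 + t) = 2*t**2 + (-4 + t) = -4 + t + 2*t**2)
(-2040 + 2494)/(1139 - 1214) - m(-58) = (-2040 + 2494)/(1139 - 1214) - (-4 - 58 + 2*(-58)**2) = 454/(-75) - (-4 - 58 + 2*3364) = 454*(-1/75) - (-4 - 58 + 6728) = -454/75 - 1*6666 = -454/75 - 6666 = -500404/75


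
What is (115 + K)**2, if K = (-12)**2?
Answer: 67081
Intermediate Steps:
K = 144
(115 + K)**2 = (115 + 144)**2 = 259**2 = 67081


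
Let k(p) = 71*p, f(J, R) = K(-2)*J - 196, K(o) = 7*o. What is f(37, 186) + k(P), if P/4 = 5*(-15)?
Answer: -22014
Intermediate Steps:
P = -300 (P = 4*(5*(-15)) = 4*(-75) = -300)
f(J, R) = -196 - 14*J (f(J, R) = (7*(-2))*J - 196 = -14*J - 196 = -196 - 14*J)
f(37, 186) + k(P) = (-196 - 14*37) + 71*(-300) = (-196 - 518) - 21300 = -714 - 21300 = -22014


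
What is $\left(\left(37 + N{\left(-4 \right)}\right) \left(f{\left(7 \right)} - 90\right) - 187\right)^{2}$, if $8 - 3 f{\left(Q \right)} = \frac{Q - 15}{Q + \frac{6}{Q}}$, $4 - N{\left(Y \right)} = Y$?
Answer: $\frac{2035724161}{121} \approx 1.6824 \cdot 10^{7}$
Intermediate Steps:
$N{\left(Y \right)} = 4 - Y$
$f{\left(Q \right)} = \frac{8}{3} - \frac{-15 + Q}{3 \left(Q + \frac{6}{Q}\right)}$ ($f{\left(Q \right)} = \frac{8}{3} - \frac{\left(Q - 15\right) \frac{1}{Q + \frac{6}{Q}}}{3} = \frac{8}{3} - \frac{\left(-15 + Q\right) \frac{1}{Q + \frac{6}{Q}}}{3} = \frac{8}{3} - \frac{\frac{1}{Q + \frac{6}{Q}} \left(-15 + Q\right)}{3} = \frac{8}{3} - \frac{-15 + Q}{3 \left(Q + \frac{6}{Q}\right)}$)
$\left(\left(37 + N{\left(-4 \right)}\right) \left(f{\left(7 \right)} - 90\right) - 187\right)^{2} = \left(\left(37 + \left(4 - -4\right)\right) \left(\frac{48 + 7 \cdot 7^{2} + 15 \cdot 7}{3 \left(6 + 7^{2}\right)} - 90\right) - 187\right)^{2} = \left(\left(37 + \left(4 + 4\right)\right) \left(\frac{48 + 7 \cdot 49 + 105}{3 \left(6 + 49\right)} - 90\right) - 187\right)^{2} = \left(\left(37 + 8\right) \left(\frac{48 + 343 + 105}{3 \cdot 55} - 90\right) - 187\right)^{2} = \left(45 \left(\frac{1}{3} \cdot \frac{1}{55} \cdot 496 - 90\right) - 187\right)^{2} = \left(45 \left(\frac{496}{165} - 90\right) - 187\right)^{2} = \left(45 \left(- \frac{14354}{165}\right) - 187\right)^{2} = \left(- \frac{43062}{11} - 187\right)^{2} = \left(- \frac{45119}{11}\right)^{2} = \frac{2035724161}{121}$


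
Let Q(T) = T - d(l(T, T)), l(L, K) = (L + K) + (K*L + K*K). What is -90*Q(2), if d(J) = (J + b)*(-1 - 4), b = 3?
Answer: -6930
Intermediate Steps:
l(L, K) = K + L + K**2 + K*L (l(L, K) = (K + L) + (K*L + K**2) = (K + L) + (K**2 + K*L) = K + L + K**2 + K*L)
d(J) = -15 - 5*J (d(J) = (J + 3)*(-1 - 4) = (3 + J)*(-5) = -15 - 5*J)
Q(T) = 15 + 10*T**2 + 11*T (Q(T) = T - (-15 - 5*(T + T + T**2 + T*T)) = T - (-15 - 5*(T + T + T**2 + T**2)) = T - (-15 - 5*(2*T + 2*T**2)) = T - (-15 + (-10*T - 10*T**2)) = T - (-15 - 10*T - 10*T**2) = T + (15 + 10*T + 10*T**2) = 15 + 10*T**2 + 11*T)
-90*Q(2) = -90*(15 + 10*2**2 + 11*2) = -90*(15 + 10*4 + 22) = -90*(15 + 40 + 22) = -90*77 = -6930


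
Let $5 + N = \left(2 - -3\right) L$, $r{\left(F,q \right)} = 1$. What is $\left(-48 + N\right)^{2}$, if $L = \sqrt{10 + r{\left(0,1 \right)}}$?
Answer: $3084 - 530 \sqrt{11} \approx 1326.2$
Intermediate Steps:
$L = \sqrt{11}$ ($L = \sqrt{10 + 1} = \sqrt{11} \approx 3.3166$)
$N = -5 + 5 \sqrt{11}$ ($N = -5 + \left(2 - -3\right) \sqrt{11} = -5 + \left(2 + 3\right) \sqrt{11} = -5 + 5 \sqrt{11} \approx 11.583$)
$\left(-48 + N\right)^{2} = \left(-48 - \left(5 - 5 \sqrt{11}\right)\right)^{2} = \left(-53 + 5 \sqrt{11}\right)^{2}$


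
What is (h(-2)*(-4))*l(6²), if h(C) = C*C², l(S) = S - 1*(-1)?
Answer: 1184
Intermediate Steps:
l(S) = 1 + S (l(S) = S + 1 = 1 + S)
h(C) = C³
(h(-2)*(-4))*l(6²) = ((-2)³*(-4))*(1 + 6²) = (-8*(-4))*(1 + 36) = 32*37 = 1184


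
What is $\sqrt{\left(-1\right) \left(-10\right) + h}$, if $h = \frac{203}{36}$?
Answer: $\frac{\sqrt{563}}{6} \approx 3.9546$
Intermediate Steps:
$h = \frac{203}{36}$ ($h = 203 \cdot \frac{1}{36} = \frac{203}{36} \approx 5.6389$)
$\sqrt{\left(-1\right) \left(-10\right) + h} = \sqrt{\left(-1\right) \left(-10\right) + \frac{203}{36}} = \sqrt{10 + \frac{203}{36}} = \sqrt{\frac{563}{36}} = \frac{\sqrt{563}}{6}$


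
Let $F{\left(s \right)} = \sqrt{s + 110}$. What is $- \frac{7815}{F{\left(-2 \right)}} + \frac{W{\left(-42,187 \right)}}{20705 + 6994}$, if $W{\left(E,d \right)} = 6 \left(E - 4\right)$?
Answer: $- \frac{92}{9233} - \frac{2605 \sqrt{3}}{6} \approx -752.01$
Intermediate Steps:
$W{\left(E,d \right)} = -24 + 6 E$ ($W{\left(E,d \right)} = 6 \left(-4 + E\right) = -24 + 6 E$)
$F{\left(s \right)} = \sqrt{110 + s}$
$- \frac{7815}{F{\left(-2 \right)}} + \frac{W{\left(-42,187 \right)}}{20705 + 6994} = - \frac{7815}{\sqrt{110 - 2}} + \frac{-24 + 6 \left(-42\right)}{20705 + 6994} = - \frac{7815}{\sqrt{108}} + \frac{-24 - 252}{27699} = - \frac{7815}{6 \sqrt{3}} - \frac{92}{9233} = - 7815 \frac{\sqrt{3}}{18} - \frac{92}{9233} = - \frac{2605 \sqrt{3}}{6} - \frac{92}{9233} = - \frac{92}{9233} - \frac{2605 \sqrt{3}}{6}$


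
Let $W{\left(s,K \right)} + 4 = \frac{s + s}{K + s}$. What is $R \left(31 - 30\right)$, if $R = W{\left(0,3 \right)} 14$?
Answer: $-56$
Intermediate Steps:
$W{\left(s,K \right)} = -4 + \frac{2 s}{K + s}$ ($W{\left(s,K \right)} = -4 + \frac{s + s}{K + s} = -4 + \frac{2 s}{K + s}$)
$R = -56$ ($R = \frac{2 \left(\left(-1\right) 0 - 6\right)}{3 + 0} \cdot 14 = \frac{2 \left(0 - 6\right)}{3} \cdot 14 = 2 \cdot \frac{1}{3} \left(-6\right) 14 = \left(-4\right) 14 = -56$)
$R \left(31 - 30\right) = - 56 \left(31 - 30\right) = \left(-56\right) 1 = -56$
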